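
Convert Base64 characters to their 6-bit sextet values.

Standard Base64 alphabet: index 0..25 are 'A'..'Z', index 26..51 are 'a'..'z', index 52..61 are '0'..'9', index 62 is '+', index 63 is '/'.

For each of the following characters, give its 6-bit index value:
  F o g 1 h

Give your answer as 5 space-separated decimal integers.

'F': A..Z range, ord('F') − ord('A') = 5
'o': a..z range, 26 + ord('o') − ord('a') = 40
'g': a..z range, 26 + ord('g') − ord('a') = 32
'1': 0..9 range, 52 + ord('1') − ord('0') = 53
'h': a..z range, 26 + ord('h') − ord('a') = 33

Answer: 5 40 32 53 33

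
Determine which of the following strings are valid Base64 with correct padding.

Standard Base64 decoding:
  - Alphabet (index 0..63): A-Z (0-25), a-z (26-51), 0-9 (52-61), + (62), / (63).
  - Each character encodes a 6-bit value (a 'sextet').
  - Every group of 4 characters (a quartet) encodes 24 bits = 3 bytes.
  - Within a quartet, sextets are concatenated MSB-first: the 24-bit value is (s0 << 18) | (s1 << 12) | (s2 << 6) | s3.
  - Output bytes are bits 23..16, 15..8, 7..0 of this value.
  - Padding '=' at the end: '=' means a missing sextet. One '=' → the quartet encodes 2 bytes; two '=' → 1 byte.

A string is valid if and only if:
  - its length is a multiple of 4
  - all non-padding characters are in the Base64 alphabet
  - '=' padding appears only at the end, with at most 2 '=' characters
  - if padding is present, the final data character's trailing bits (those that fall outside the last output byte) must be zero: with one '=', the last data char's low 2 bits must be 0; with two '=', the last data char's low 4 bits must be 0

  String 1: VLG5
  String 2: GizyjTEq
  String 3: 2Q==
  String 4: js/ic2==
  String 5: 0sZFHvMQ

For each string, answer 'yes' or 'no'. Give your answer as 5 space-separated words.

Answer: yes yes yes no yes

Derivation:
String 1: 'VLG5' → valid
String 2: 'GizyjTEq' → valid
String 3: '2Q==' → valid
String 4: 'js/ic2==' → invalid (bad trailing bits)
String 5: '0sZFHvMQ' → valid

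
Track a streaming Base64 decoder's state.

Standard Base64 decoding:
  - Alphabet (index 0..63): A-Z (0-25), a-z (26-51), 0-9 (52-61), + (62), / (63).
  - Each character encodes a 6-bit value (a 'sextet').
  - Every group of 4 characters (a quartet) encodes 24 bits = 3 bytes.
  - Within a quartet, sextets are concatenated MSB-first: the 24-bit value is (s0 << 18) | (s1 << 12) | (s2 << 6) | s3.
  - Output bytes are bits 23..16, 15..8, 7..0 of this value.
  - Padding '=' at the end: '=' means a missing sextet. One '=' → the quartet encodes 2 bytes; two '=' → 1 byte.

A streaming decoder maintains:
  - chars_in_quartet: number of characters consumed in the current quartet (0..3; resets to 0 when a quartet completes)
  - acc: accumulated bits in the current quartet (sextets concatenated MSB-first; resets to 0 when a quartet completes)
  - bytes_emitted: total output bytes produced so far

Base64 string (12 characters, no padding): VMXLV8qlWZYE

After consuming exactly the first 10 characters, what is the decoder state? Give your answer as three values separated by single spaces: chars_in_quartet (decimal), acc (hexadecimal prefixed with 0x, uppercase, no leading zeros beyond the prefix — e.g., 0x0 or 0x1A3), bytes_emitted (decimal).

After char 0 ('V'=21): chars_in_quartet=1 acc=0x15 bytes_emitted=0
After char 1 ('M'=12): chars_in_quartet=2 acc=0x54C bytes_emitted=0
After char 2 ('X'=23): chars_in_quartet=3 acc=0x15317 bytes_emitted=0
After char 3 ('L'=11): chars_in_quartet=4 acc=0x54C5CB -> emit 54 C5 CB, reset; bytes_emitted=3
After char 4 ('V'=21): chars_in_quartet=1 acc=0x15 bytes_emitted=3
After char 5 ('8'=60): chars_in_quartet=2 acc=0x57C bytes_emitted=3
After char 6 ('q'=42): chars_in_quartet=3 acc=0x15F2A bytes_emitted=3
After char 7 ('l'=37): chars_in_quartet=4 acc=0x57CAA5 -> emit 57 CA A5, reset; bytes_emitted=6
After char 8 ('W'=22): chars_in_quartet=1 acc=0x16 bytes_emitted=6
After char 9 ('Z'=25): chars_in_quartet=2 acc=0x599 bytes_emitted=6

Answer: 2 0x599 6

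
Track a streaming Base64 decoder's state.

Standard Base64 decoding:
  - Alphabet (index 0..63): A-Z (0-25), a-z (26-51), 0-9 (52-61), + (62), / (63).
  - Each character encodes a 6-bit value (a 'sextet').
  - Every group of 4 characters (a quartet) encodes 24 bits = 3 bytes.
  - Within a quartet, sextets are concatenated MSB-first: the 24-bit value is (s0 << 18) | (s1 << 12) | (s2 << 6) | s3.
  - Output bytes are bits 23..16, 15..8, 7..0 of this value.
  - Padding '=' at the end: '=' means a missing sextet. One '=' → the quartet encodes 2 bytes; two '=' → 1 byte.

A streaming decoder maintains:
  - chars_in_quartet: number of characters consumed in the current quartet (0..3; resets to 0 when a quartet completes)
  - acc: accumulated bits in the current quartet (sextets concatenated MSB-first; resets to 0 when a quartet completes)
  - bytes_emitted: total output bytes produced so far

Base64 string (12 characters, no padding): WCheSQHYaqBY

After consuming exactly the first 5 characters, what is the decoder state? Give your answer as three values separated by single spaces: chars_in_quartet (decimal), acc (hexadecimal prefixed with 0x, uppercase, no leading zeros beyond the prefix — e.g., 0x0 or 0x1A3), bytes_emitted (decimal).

Answer: 1 0x12 3

Derivation:
After char 0 ('W'=22): chars_in_quartet=1 acc=0x16 bytes_emitted=0
After char 1 ('C'=2): chars_in_quartet=2 acc=0x582 bytes_emitted=0
After char 2 ('h'=33): chars_in_quartet=3 acc=0x160A1 bytes_emitted=0
After char 3 ('e'=30): chars_in_quartet=4 acc=0x58285E -> emit 58 28 5E, reset; bytes_emitted=3
After char 4 ('S'=18): chars_in_quartet=1 acc=0x12 bytes_emitted=3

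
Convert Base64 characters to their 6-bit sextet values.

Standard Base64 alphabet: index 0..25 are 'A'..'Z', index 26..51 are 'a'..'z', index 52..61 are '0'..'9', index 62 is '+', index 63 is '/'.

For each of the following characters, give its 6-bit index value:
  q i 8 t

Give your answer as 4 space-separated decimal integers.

Answer: 42 34 60 45

Derivation:
'q': a..z range, 26 + ord('q') − ord('a') = 42
'i': a..z range, 26 + ord('i') − ord('a') = 34
'8': 0..9 range, 52 + ord('8') − ord('0') = 60
't': a..z range, 26 + ord('t') − ord('a') = 45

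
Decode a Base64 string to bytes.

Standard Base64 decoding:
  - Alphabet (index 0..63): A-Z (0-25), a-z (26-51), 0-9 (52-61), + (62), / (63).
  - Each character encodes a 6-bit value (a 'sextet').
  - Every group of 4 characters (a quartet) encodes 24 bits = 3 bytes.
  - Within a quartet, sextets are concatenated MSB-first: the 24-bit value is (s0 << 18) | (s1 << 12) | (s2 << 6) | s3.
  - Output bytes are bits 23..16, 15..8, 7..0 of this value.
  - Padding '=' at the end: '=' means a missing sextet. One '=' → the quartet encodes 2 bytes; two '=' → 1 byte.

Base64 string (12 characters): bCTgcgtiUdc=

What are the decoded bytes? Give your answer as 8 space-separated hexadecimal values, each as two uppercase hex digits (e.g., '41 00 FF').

Answer: 6C 24 E0 72 0B 62 51 D7

Derivation:
After char 0 ('b'=27): chars_in_quartet=1 acc=0x1B bytes_emitted=0
After char 1 ('C'=2): chars_in_quartet=2 acc=0x6C2 bytes_emitted=0
After char 2 ('T'=19): chars_in_quartet=3 acc=0x1B093 bytes_emitted=0
After char 3 ('g'=32): chars_in_quartet=4 acc=0x6C24E0 -> emit 6C 24 E0, reset; bytes_emitted=3
After char 4 ('c'=28): chars_in_quartet=1 acc=0x1C bytes_emitted=3
After char 5 ('g'=32): chars_in_quartet=2 acc=0x720 bytes_emitted=3
After char 6 ('t'=45): chars_in_quartet=3 acc=0x1C82D bytes_emitted=3
After char 7 ('i'=34): chars_in_quartet=4 acc=0x720B62 -> emit 72 0B 62, reset; bytes_emitted=6
After char 8 ('U'=20): chars_in_quartet=1 acc=0x14 bytes_emitted=6
After char 9 ('d'=29): chars_in_quartet=2 acc=0x51D bytes_emitted=6
After char 10 ('c'=28): chars_in_quartet=3 acc=0x1475C bytes_emitted=6
Padding '=': partial quartet acc=0x1475C -> emit 51 D7; bytes_emitted=8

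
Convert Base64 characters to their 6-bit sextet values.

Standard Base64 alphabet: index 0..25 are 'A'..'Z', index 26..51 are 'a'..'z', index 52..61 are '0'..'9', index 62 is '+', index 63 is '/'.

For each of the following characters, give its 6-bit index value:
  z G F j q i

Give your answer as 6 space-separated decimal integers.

'z': a..z range, 26 + ord('z') − ord('a') = 51
'G': A..Z range, ord('G') − ord('A') = 6
'F': A..Z range, ord('F') − ord('A') = 5
'j': a..z range, 26 + ord('j') − ord('a') = 35
'q': a..z range, 26 + ord('q') − ord('a') = 42
'i': a..z range, 26 + ord('i') − ord('a') = 34

Answer: 51 6 5 35 42 34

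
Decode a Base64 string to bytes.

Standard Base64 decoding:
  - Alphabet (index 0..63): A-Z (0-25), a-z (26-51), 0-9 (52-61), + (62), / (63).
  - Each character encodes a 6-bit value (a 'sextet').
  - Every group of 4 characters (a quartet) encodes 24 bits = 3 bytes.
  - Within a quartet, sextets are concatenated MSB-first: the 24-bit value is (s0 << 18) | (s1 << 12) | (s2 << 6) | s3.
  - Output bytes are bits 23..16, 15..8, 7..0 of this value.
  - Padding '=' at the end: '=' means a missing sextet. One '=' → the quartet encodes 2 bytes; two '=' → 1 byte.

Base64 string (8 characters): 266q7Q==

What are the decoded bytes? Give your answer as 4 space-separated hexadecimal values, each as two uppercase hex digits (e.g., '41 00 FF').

After char 0 ('2'=54): chars_in_quartet=1 acc=0x36 bytes_emitted=0
After char 1 ('6'=58): chars_in_quartet=2 acc=0xDBA bytes_emitted=0
After char 2 ('6'=58): chars_in_quartet=3 acc=0x36EBA bytes_emitted=0
After char 3 ('q'=42): chars_in_quartet=4 acc=0xDBAEAA -> emit DB AE AA, reset; bytes_emitted=3
After char 4 ('7'=59): chars_in_quartet=1 acc=0x3B bytes_emitted=3
After char 5 ('Q'=16): chars_in_quartet=2 acc=0xED0 bytes_emitted=3
Padding '==': partial quartet acc=0xED0 -> emit ED; bytes_emitted=4

Answer: DB AE AA ED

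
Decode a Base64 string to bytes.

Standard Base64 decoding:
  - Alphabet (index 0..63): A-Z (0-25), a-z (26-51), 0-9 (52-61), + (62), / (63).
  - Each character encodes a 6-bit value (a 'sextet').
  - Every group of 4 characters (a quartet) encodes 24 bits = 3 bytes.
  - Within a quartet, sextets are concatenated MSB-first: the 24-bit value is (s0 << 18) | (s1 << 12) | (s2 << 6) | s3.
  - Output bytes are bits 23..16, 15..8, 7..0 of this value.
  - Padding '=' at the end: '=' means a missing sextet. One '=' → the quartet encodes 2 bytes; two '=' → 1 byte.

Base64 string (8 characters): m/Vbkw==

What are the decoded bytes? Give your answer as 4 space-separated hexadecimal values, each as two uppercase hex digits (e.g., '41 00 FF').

After char 0 ('m'=38): chars_in_quartet=1 acc=0x26 bytes_emitted=0
After char 1 ('/'=63): chars_in_quartet=2 acc=0x9BF bytes_emitted=0
After char 2 ('V'=21): chars_in_quartet=3 acc=0x26FD5 bytes_emitted=0
After char 3 ('b'=27): chars_in_quartet=4 acc=0x9BF55B -> emit 9B F5 5B, reset; bytes_emitted=3
After char 4 ('k'=36): chars_in_quartet=1 acc=0x24 bytes_emitted=3
After char 5 ('w'=48): chars_in_quartet=2 acc=0x930 bytes_emitted=3
Padding '==': partial quartet acc=0x930 -> emit 93; bytes_emitted=4

Answer: 9B F5 5B 93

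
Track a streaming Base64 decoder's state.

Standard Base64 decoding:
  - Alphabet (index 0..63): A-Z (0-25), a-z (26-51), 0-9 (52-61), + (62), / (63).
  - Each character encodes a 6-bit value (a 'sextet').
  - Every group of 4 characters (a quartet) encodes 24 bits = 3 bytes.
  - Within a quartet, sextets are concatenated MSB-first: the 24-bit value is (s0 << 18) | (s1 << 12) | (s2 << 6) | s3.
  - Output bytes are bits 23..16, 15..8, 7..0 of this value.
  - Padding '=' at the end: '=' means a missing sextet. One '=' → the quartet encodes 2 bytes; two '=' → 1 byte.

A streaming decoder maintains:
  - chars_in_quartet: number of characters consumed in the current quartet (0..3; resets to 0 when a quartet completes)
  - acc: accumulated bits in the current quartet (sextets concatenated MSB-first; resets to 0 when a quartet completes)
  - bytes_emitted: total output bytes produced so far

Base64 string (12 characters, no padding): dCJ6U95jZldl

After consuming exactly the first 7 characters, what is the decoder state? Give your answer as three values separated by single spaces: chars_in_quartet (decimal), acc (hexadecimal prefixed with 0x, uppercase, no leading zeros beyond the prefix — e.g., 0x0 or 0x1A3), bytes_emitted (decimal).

Answer: 3 0x14F79 3

Derivation:
After char 0 ('d'=29): chars_in_quartet=1 acc=0x1D bytes_emitted=0
After char 1 ('C'=2): chars_in_quartet=2 acc=0x742 bytes_emitted=0
After char 2 ('J'=9): chars_in_quartet=3 acc=0x1D089 bytes_emitted=0
After char 3 ('6'=58): chars_in_quartet=4 acc=0x74227A -> emit 74 22 7A, reset; bytes_emitted=3
After char 4 ('U'=20): chars_in_quartet=1 acc=0x14 bytes_emitted=3
After char 5 ('9'=61): chars_in_quartet=2 acc=0x53D bytes_emitted=3
After char 6 ('5'=57): chars_in_quartet=3 acc=0x14F79 bytes_emitted=3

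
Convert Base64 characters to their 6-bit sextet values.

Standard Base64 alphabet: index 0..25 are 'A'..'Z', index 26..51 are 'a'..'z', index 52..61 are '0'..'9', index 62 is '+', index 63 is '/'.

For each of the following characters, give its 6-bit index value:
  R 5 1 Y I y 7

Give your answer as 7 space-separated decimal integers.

Answer: 17 57 53 24 8 50 59

Derivation:
'R': A..Z range, ord('R') − ord('A') = 17
'5': 0..9 range, 52 + ord('5') − ord('0') = 57
'1': 0..9 range, 52 + ord('1') − ord('0') = 53
'Y': A..Z range, ord('Y') − ord('A') = 24
'I': A..Z range, ord('I') − ord('A') = 8
'y': a..z range, 26 + ord('y') − ord('a') = 50
'7': 0..9 range, 52 + ord('7') − ord('0') = 59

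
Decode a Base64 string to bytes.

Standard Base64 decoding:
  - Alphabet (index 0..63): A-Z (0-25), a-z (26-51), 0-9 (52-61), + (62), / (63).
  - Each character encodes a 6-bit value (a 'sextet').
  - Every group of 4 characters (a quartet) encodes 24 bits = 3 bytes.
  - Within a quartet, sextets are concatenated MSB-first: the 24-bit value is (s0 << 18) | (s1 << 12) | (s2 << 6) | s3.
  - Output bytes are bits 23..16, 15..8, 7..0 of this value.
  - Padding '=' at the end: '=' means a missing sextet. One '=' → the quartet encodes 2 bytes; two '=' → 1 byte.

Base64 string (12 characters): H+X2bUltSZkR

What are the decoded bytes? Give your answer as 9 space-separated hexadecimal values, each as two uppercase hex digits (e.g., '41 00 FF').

Answer: 1F E5 F6 6D 49 6D 49 99 11

Derivation:
After char 0 ('H'=7): chars_in_quartet=1 acc=0x7 bytes_emitted=0
After char 1 ('+'=62): chars_in_quartet=2 acc=0x1FE bytes_emitted=0
After char 2 ('X'=23): chars_in_quartet=3 acc=0x7F97 bytes_emitted=0
After char 3 ('2'=54): chars_in_quartet=4 acc=0x1FE5F6 -> emit 1F E5 F6, reset; bytes_emitted=3
After char 4 ('b'=27): chars_in_quartet=1 acc=0x1B bytes_emitted=3
After char 5 ('U'=20): chars_in_quartet=2 acc=0x6D4 bytes_emitted=3
After char 6 ('l'=37): chars_in_quartet=3 acc=0x1B525 bytes_emitted=3
After char 7 ('t'=45): chars_in_quartet=4 acc=0x6D496D -> emit 6D 49 6D, reset; bytes_emitted=6
After char 8 ('S'=18): chars_in_quartet=1 acc=0x12 bytes_emitted=6
After char 9 ('Z'=25): chars_in_quartet=2 acc=0x499 bytes_emitted=6
After char 10 ('k'=36): chars_in_quartet=3 acc=0x12664 bytes_emitted=6
After char 11 ('R'=17): chars_in_quartet=4 acc=0x499911 -> emit 49 99 11, reset; bytes_emitted=9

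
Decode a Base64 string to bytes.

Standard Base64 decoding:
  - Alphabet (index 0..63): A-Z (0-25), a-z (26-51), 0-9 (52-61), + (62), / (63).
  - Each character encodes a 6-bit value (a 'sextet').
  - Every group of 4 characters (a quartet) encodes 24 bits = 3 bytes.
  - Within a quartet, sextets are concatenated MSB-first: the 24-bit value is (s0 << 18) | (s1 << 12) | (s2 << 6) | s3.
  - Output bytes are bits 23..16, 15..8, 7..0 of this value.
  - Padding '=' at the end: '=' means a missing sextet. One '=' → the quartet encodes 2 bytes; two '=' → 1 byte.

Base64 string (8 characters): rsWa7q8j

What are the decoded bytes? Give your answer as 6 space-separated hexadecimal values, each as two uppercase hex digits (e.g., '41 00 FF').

After char 0 ('r'=43): chars_in_quartet=1 acc=0x2B bytes_emitted=0
After char 1 ('s'=44): chars_in_quartet=2 acc=0xAEC bytes_emitted=0
After char 2 ('W'=22): chars_in_quartet=3 acc=0x2BB16 bytes_emitted=0
After char 3 ('a'=26): chars_in_quartet=4 acc=0xAEC59A -> emit AE C5 9A, reset; bytes_emitted=3
After char 4 ('7'=59): chars_in_quartet=1 acc=0x3B bytes_emitted=3
After char 5 ('q'=42): chars_in_quartet=2 acc=0xEEA bytes_emitted=3
After char 6 ('8'=60): chars_in_quartet=3 acc=0x3BABC bytes_emitted=3
After char 7 ('j'=35): chars_in_quartet=4 acc=0xEEAF23 -> emit EE AF 23, reset; bytes_emitted=6

Answer: AE C5 9A EE AF 23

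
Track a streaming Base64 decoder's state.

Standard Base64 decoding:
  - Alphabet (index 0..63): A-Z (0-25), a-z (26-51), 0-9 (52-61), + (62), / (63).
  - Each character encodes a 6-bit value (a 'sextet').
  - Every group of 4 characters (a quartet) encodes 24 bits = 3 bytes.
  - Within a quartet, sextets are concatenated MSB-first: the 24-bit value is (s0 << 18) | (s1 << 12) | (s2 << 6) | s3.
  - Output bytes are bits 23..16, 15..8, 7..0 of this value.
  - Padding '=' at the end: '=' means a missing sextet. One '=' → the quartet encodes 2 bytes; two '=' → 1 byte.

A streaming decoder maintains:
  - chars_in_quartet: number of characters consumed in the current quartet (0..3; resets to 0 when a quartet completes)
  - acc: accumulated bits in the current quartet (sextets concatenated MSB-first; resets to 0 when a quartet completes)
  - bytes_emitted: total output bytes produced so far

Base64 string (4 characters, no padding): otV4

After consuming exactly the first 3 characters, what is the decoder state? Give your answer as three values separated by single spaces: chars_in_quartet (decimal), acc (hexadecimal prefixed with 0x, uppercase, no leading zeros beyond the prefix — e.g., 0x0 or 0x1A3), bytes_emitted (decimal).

Answer: 3 0x28B55 0

Derivation:
After char 0 ('o'=40): chars_in_quartet=1 acc=0x28 bytes_emitted=0
After char 1 ('t'=45): chars_in_quartet=2 acc=0xA2D bytes_emitted=0
After char 2 ('V'=21): chars_in_quartet=3 acc=0x28B55 bytes_emitted=0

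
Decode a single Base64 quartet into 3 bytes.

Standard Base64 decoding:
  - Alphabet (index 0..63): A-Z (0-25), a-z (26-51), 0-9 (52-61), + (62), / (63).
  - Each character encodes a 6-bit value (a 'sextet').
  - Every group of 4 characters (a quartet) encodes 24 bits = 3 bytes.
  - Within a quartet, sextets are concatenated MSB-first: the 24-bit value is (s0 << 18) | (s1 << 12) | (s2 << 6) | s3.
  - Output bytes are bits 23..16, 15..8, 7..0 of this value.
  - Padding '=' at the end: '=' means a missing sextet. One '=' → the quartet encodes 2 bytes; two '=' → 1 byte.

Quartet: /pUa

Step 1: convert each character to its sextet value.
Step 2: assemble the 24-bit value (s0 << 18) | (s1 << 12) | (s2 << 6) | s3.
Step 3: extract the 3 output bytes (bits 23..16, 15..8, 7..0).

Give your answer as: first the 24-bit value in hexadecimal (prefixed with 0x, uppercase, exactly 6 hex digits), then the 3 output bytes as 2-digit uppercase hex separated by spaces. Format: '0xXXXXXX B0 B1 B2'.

Sextets: /=63, p=41, U=20, a=26
24-bit: (63<<18) | (41<<12) | (20<<6) | 26
      = 0xFC0000 | 0x029000 | 0x000500 | 0x00001A
      = 0xFE951A
Bytes: (v>>16)&0xFF=FE, (v>>8)&0xFF=95, v&0xFF=1A

Answer: 0xFE951A FE 95 1A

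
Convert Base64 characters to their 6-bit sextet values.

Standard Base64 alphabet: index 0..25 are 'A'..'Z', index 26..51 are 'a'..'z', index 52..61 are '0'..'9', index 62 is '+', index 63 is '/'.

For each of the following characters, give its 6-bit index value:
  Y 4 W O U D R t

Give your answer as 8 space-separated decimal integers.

Answer: 24 56 22 14 20 3 17 45

Derivation:
'Y': A..Z range, ord('Y') − ord('A') = 24
'4': 0..9 range, 52 + ord('4') − ord('0') = 56
'W': A..Z range, ord('W') − ord('A') = 22
'O': A..Z range, ord('O') − ord('A') = 14
'U': A..Z range, ord('U') − ord('A') = 20
'D': A..Z range, ord('D') − ord('A') = 3
'R': A..Z range, ord('R') − ord('A') = 17
't': a..z range, 26 + ord('t') − ord('a') = 45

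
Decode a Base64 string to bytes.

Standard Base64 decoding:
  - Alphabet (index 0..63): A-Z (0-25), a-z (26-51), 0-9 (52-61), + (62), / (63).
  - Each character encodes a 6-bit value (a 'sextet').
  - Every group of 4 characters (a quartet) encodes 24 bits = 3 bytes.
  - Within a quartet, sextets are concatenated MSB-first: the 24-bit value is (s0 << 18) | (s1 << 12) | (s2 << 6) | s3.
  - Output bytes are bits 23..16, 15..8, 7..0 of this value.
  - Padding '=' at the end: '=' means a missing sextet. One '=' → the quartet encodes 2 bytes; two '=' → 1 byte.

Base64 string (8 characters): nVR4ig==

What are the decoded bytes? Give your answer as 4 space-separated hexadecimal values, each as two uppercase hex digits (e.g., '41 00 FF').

Answer: 9D 54 78 8A

Derivation:
After char 0 ('n'=39): chars_in_quartet=1 acc=0x27 bytes_emitted=0
After char 1 ('V'=21): chars_in_quartet=2 acc=0x9D5 bytes_emitted=0
After char 2 ('R'=17): chars_in_quartet=3 acc=0x27551 bytes_emitted=0
After char 3 ('4'=56): chars_in_quartet=4 acc=0x9D5478 -> emit 9D 54 78, reset; bytes_emitted=3
After char 4 ('i'=34): chars_in_quartet=1 acc=0x22 bytes_emitted=3
After char 5 ('g'=32): chars_in_quartet=2 acc=0x8A0 bytes_emitted=3
Padding '==': partial quartet acc=0x8A0 -> emit 8A; bytes_emitted=4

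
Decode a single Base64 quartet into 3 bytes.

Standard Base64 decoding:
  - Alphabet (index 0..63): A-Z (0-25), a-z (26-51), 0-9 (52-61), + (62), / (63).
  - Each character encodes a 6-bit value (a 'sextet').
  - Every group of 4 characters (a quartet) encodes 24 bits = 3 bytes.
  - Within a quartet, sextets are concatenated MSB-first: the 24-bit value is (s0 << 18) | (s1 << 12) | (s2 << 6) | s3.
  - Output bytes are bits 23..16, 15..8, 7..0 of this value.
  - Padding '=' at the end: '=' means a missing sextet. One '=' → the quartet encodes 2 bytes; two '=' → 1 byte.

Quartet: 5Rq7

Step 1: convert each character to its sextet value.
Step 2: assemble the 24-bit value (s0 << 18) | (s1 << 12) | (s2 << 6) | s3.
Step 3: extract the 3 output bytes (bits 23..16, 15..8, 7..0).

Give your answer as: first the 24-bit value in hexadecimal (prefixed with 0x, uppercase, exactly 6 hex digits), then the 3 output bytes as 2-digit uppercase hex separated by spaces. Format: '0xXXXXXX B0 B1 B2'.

Sextets: 5=57, R=17, q=42, 7=59
24-bit: (57<<18) | (17<<12) | (42<<6) | 59
      = 0xE40000 | 0x011000 | 0x000A80 | 0x00003B
      = 0xE51ABB
Bytes: (v>>16)&0xFF=E5, (v>>8)&0xFF=1A, v&0xFF=BB

Answer: 0xE51ABB E5 1A BB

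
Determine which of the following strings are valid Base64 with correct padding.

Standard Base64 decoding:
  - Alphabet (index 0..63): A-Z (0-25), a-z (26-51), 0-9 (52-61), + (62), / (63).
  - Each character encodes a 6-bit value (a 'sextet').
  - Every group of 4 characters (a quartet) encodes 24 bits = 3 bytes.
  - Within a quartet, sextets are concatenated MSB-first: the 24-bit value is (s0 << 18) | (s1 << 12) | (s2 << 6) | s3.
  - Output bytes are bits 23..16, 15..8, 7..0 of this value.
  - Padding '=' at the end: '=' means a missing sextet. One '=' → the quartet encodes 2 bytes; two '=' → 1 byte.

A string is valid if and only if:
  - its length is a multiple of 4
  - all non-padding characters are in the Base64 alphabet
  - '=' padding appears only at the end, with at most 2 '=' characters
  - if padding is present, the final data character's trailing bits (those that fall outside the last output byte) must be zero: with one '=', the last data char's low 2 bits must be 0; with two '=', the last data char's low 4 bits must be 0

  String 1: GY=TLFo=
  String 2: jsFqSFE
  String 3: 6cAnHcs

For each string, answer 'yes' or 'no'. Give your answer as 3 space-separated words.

Answer: no no no

Derivation:
String 1: 'GY=TLFo=' → invalid (bad char(s): ['=']; '=' in middle)
String 2: 'jsFqSFE' → invalid (len=7 not mult of 4)
String 3: '6cAnHcs' → invalid (len=7 not mult of 4)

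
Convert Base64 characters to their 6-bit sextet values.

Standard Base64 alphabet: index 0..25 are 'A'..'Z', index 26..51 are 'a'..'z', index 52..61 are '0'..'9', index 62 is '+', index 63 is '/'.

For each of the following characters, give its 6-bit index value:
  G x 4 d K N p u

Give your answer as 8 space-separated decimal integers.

Answer: 6 49 56 29 10 13 41 46

Derivation:
'G': A..Z range, ord('G') − ord('A') = 6
'x': a..z range, 26 + ord('x') − ord('a') = 49
'4': 0..9 range, 52 + ord('4') − ord('0') = 56
'd': a..z range, 26 + ord('d') − ord('a') = 29
'K': A..Z range, ord('K') − ord('A') = 10
'N': A..Z range, ord('N') − ord('A') = 13
'p': a..z range, 26 + ord('p') − ord('a') = 41
'u': a..z range, 26 + ord('u') − ord('a') = 46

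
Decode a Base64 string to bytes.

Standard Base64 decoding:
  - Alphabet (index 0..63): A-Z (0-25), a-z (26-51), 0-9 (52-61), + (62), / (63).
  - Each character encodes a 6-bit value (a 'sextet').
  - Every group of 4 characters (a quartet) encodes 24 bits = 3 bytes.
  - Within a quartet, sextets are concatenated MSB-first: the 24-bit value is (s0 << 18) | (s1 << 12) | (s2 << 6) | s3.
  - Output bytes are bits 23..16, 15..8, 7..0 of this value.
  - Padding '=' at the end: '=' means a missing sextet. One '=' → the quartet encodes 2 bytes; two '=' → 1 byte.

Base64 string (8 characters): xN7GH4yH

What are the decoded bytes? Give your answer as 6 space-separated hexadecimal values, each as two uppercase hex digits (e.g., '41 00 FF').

After char 0 ('x'=49): chars_in_quartet=1 acc=0x31 bytes_emitted=0
After char 1 ('N'=13): chars_in_quartet=2 acc=0xC4D bytes_emitted=0
After char 2 ('7'=59): chars_in_quartet=3 acc=0x3137B bytes_emitted=0
After char 3 ('G'=6): chars_in_quartet=4 acc=0xC4DEC6 -> emit C4 DE C6, reset; bytes_emitted=3
After char 4 ('H'=7): chars_in_quartet=1 acc=0x7 bytes_emitted=3
After char 5 ('4'=56): chars_in_quartet=2 acc=0x1F8 bytes_emitted=3
After char 6 ('y'=50): chars_in_quartet=3 acc=0x7E32 bytes_emitted=3
After char 7 ('H'=7): chars_in_quartet=4 acc=0x1F8C87 -> emit 1F 8C 87, reset; bytes_emitted=6

Answer: C4 DE C6 1F 8C 87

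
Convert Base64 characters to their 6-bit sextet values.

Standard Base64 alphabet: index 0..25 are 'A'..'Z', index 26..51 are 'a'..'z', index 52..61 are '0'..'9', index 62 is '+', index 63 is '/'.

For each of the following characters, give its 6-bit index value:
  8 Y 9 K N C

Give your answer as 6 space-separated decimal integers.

Answer: 60 24 61 10 13 2

Derivation:
'8': 0..9 range, 52 + ord('8') − ord('0') = 60
'Y': A..Z range, ord('Y') − ord('A') = 24
'9': 0..9 range, 52 + ord('9') − ord('0') = 61
'K': A..Z range, ord('K') − ord('A') = 10
'N': A..Z range, ord('N') − ord('A') = 13
'C': A..Z range, ord('C') − ord('A') = 2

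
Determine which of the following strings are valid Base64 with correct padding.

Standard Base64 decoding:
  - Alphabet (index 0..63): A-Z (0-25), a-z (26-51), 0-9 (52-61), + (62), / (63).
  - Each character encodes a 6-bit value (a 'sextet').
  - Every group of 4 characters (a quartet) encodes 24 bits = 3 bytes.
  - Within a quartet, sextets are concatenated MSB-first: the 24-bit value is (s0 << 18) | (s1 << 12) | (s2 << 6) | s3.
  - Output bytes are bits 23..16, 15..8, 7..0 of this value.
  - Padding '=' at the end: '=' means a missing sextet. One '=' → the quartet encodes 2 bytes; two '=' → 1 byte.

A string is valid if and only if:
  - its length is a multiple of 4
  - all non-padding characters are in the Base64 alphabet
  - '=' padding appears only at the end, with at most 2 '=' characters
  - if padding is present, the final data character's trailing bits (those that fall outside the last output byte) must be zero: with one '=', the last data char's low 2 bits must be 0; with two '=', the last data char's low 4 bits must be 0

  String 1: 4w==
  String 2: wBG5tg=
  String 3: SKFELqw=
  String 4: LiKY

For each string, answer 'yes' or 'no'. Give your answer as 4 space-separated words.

Answer: yes no yes yes

Derivation:
String 1: '4w==' → valid
String 2: 'wBG5tg=' → invalid (len=7 not mult of 4)
String 3: 'SKFELqw=' → valid
String 4: 'LiKY' → valid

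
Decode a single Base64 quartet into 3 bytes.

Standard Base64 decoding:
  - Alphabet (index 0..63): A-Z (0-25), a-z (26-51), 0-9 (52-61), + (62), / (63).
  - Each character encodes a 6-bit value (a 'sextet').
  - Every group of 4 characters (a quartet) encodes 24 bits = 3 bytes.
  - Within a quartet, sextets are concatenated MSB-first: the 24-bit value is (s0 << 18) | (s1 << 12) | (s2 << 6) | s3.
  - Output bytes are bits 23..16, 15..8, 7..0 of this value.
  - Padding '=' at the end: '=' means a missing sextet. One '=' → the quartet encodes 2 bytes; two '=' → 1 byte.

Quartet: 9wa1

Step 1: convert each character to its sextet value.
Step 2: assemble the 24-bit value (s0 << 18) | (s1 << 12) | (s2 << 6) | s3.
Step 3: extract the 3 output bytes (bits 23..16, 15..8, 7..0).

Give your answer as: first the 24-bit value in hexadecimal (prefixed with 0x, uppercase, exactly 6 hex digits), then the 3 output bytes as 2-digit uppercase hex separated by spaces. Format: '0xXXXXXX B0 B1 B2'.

Answer: 0xF706B5 F7 06 B5

Derivation:
Sextets: 9=61, w=48, a=26, 1=53
24-bit: (61<<18) | (48<<12) | (26<<6) | 53
      = 0xF40000 | 0x030000 | 0x000680 | 0x000035
      = 0xF706B5
Bytes: (v>>16)&0xFF=F7, (v>>8)&0xFF=06, v&0xFF=B5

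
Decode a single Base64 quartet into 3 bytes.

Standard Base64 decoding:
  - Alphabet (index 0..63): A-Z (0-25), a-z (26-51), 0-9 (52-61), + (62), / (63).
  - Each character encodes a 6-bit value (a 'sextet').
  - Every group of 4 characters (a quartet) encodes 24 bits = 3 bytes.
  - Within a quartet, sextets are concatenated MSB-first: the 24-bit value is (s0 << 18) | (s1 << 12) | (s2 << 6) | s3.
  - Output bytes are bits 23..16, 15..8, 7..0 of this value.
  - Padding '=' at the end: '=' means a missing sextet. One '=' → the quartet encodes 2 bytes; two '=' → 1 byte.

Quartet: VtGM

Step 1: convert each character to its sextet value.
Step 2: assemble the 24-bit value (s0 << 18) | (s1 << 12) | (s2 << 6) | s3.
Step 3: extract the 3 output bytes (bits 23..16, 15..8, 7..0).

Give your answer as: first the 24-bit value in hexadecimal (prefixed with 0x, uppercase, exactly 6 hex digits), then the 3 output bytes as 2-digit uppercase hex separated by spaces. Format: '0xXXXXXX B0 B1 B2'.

Sextets: V=21, t=45, G=6, M=12
24-bit: (21<<18) | (45<<12) | (6<<6) | 12
      = 0x540000 | 0x02D000 | 0x000180 | 0x00000C
      = 0x56D18C
Bytes: (v>>16)&0xFF=56, (v>>8)&0xFF=D1, v&0xFF=8C

Answer: 0x56D18C 56 D1 8C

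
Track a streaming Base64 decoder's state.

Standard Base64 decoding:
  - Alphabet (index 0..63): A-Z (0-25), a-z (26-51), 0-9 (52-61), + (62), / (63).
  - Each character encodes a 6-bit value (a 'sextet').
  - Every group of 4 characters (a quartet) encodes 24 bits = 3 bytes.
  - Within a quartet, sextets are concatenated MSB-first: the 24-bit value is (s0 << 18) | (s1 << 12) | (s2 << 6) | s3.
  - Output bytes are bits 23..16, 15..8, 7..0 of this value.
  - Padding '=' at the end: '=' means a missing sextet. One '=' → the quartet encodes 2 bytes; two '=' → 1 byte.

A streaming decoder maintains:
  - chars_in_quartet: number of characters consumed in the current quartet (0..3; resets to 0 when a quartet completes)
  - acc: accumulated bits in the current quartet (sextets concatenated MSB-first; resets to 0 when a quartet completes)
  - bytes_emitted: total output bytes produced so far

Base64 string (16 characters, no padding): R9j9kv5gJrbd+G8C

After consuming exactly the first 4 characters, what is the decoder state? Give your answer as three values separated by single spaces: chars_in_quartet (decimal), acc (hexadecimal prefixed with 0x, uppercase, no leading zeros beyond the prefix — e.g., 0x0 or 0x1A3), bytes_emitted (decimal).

After char 0 ('R'=17): chars_in_quartet=1 acc=0x11 bytes_emitted=0
After char 1 ('9'=61): chars_in_quartet=2 acc=0x47D bytes_emitted=0
After char 2 ('j'=35): chars_in_quartet=3 acc=0x11F63 bytes_emitted=0
After char 3 ('9'=61): chars_in_quartet=4 acc=0x47D8FD -> emit 47 D8 FD, reset; bytes_emitted=3

Answer: 0 0x0 3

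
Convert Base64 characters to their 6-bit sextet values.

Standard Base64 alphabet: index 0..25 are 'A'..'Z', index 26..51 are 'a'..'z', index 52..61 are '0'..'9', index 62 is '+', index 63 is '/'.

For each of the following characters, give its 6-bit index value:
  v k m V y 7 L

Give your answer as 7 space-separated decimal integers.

'v': a..z range, 26 + ord('v') − ord('a') = 47
'k': a..z range, 26 + ord('k') − ord('a') = 36
'm': a..z range, 26 + ord('m') − ord('a') = 38
'V': A..Z range, ord('V') − ord('A') = 21
'y': a..z range, 26 + ord('y') − ord('a') = 50
'7': 0..9 range, 52 + ord('7') − ord('0') = 59
'L': A..Z range, ord('L') − ord('A') = 11

Answer: 47 36 38 21 50 59 11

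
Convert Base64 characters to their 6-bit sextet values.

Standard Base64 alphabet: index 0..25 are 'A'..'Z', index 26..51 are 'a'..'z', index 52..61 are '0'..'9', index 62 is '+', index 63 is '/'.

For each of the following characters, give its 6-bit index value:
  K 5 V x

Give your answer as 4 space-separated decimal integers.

Answer: 10 57 21 49

Derivation:
'K': A..Z range, ord('K') − ord('A') = 10
'5': 0..9 range, 52 + ord('5') − ord('0') = 57
'V': A..Z range, ord('V') − ord('A') = 21
'x': a..z range, 26 + ord('x') − ord('a') = 49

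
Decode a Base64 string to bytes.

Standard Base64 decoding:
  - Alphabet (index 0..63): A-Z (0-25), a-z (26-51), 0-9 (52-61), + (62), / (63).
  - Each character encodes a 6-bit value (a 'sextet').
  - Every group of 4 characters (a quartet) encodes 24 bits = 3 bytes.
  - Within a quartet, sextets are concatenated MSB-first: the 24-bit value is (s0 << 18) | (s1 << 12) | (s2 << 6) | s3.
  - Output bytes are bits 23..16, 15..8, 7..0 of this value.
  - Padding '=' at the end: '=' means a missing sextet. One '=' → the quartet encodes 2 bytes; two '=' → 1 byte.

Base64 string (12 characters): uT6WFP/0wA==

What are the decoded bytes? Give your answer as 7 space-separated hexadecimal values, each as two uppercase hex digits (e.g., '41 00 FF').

After char 0 ('u'=46): chars_in_quartet=1 acc=0x2E bytes_emitted=0
After char 1 ('T'=19): chars_in_quartet=2 acc=0xB93 bytes_emitted=0
After char 2 ('6'=58): chars_in_quartet=3 acc=0x2E4FA bytes_emitted=0
After char 3 ('W'=22): chars_in_quartet=4 acc=0xB93E96 -> emit B9 3E 96, reset; bytes_emitted=3
After char 4 ('F'=5): chars_in_quartet=1 acc=0x5 bytes_emitted=3
After char 5 ('P'=15): chars_in_quartet=2 acc=0x14F bytes_emitted=3
After char 6 ('/'=63): chars_in_quartet=3 acc=0x53FF bytes_emitted=3
After char 7 ('0'=52): chars_in_quartet=4 acc=0x14FFF4 -> emit 14 FF F4, reset; bytes_emitted=6
After char 8 ('w'=48): chars_in_quartet=1 acc=0x30 bytes_emitted=6
After char 9 ('A'=0): chars_in_quartet=2 acc=0xC00 bytes_emitted=6
Padding '==': partial quartet acc=0xC00 -> emit C0; bytes_emitted=7

Answer: B9 3E 96 14 FF F4 C0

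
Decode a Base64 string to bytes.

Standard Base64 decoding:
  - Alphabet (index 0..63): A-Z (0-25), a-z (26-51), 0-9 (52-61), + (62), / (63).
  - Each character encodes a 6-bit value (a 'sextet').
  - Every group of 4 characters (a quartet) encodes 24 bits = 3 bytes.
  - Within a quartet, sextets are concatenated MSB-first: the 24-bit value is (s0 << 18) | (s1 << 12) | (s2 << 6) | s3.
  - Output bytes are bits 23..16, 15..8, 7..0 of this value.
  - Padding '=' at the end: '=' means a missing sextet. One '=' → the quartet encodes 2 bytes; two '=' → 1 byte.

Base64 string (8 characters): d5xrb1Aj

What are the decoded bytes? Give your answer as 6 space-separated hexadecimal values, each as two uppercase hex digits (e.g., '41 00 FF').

After char 0 ('d'=29): chars_in_quartet=1 acc=0x1D bytes_emitted=0
After char 1 ('5'=57): chars_in_quartet=2 acc=0x779 bytes_emitted=0
After char 2 ('x'=49): chars_in_quartet=3 acc=0x1DE71 bytes_emitted=0
After char 3 ('r'=43): chars_in_quartet=4 acc=0x779C6B -> emit 77 9C 6B, reset; bytes_emitted=3
After char 4 ('b'=27): chars_in_quartet=1 acc=0x1B bytes_emitted=3
After char 5 ('1'=53): chars_in_quartet=2 acc=0x6F5 bytes_emitted=3
After char 6 ('A'=0): chars_in_quartet=3 acc=0x1BD40 bytes_emitted=3
After char 7 ('j'=35): chars_in_quartet=4 acc=0x6F5023 -> emit 6F 50 23, reset; bytes_emitted=6

Answer: 77 9C 6B 6F 50 23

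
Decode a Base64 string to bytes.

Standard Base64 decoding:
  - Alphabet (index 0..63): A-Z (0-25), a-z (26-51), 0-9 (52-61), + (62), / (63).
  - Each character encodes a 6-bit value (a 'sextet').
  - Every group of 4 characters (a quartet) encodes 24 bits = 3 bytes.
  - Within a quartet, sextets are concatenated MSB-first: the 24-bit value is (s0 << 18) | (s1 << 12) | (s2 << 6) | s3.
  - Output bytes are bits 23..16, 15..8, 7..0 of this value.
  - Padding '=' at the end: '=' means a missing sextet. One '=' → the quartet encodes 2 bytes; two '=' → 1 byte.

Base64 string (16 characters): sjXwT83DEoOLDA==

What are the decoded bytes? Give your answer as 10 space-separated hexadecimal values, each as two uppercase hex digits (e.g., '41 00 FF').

After char 0 ('s'=44): chars_in_quartet=1 acc=0x2C bytes_emitted=0
After char 1 ('j'=35): chars_in_quartet=2 acc=0xB23 bytes_emitted=0
After char 2 ('X'=23): chars_in_quartet=3 acc=0x2C8D7 bytes_emitted=0
After char 3 ('w'=48): chars_in_quartet=4 acc=0xB235F0 -> emit B2 35 F0, reset; bytes_emitted=3
After char 4 ('T'=19): chars_in_quartet=1 acc=0x13 bytes_emitted=3
After char 5 ('8'=60): chars_in_quartet=2 acc=0x4FC bytes_emitted=3
After char 6 ('3'=55): chars_in_quartet=3 acc=0x13F37 bytes_emitted=3
After char 7 ('D'=3): chars_in_quartet=4 acc=0x4FCDC3 -> emit 4F CD C3, reset; bytes_emitted=6
After char 8 ('E'=4): chars_in_quartet=1 acc=0x4 bytes_emitted=6
After char 9 ('o'=40): chars_in_quartet=2 acc=0x128 bytes_emitted=6
After char 10 ('O'=14): chars_in_quartet=3 acc=0x4A0E bytes_emitted=6
After char 11 ('L'=11): chars_in_quartet=4 acc=0x12838B -> emit 12 83 8B, reset; bytes_emitted=9
After char 12 ('D'=3): chars_in_quartet=1 acc=0x3 bytes_emitted=9
After char 13 ('A'=0): chars_in_quartet=2 acc=0xC0 bytes_emitted=9
Padding '==': partial quartet acc=0xC0 -> emit 0C; bytes_emitted=10

Answer: B2 35 F0 4F CD C3 12 83 8B 0C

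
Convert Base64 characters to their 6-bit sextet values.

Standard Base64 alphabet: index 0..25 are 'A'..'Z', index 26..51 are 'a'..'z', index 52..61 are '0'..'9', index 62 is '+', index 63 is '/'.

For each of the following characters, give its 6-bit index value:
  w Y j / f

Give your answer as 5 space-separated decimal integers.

'w': a..z range, 26 + ord('w') − ord('a') = 48
'Y': A..Z range, ord('Y') − ord('A') = 24
'j': a..z range, 26 + ord('j') − ord('a') = 35
'/': index 63
'f': a..z range, 26 + ord('f') − ord('a') = 31

Answer: 48 24 35 63 31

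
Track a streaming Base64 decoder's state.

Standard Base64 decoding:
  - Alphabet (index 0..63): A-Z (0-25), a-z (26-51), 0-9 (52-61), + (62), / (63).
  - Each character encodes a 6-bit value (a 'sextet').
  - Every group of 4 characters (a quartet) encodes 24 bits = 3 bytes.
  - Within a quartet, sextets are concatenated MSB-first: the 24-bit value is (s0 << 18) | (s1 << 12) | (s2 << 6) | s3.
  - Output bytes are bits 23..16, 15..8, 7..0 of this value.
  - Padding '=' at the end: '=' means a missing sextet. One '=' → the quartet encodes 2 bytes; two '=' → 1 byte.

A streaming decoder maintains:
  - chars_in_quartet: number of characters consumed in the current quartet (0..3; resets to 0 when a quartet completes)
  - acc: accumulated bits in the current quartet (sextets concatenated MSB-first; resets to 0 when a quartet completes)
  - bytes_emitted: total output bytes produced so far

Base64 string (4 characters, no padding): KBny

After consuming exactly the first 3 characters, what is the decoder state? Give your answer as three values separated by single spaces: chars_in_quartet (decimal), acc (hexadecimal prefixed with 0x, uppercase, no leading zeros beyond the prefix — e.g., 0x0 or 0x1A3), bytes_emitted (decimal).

After char 0 ('K'=10): chars_in_quartet=1 acc=0xA bytes_emitted=0
After char 1 ('B'=1): chars_in_quartet=2 acc=0x281 bytes_emitted=0
After char 2 ('n'=39): chars_in_quartet=3 acc=0xA067 bytes_emitted=0

Answer: 3 0xA067 0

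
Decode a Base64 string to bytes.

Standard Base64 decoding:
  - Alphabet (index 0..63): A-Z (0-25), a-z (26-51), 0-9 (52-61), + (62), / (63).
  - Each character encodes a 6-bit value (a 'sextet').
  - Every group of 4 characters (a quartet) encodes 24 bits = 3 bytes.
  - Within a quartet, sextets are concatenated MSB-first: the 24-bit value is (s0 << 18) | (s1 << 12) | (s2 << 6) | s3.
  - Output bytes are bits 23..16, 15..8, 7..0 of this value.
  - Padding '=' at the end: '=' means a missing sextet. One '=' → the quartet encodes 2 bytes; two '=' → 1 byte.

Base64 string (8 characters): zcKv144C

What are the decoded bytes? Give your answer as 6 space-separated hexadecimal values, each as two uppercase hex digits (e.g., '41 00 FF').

Answer: CD C2 AF D7 8E 02

Derivation:
After char 0 ('z'=51): chars_in_quartet=1 acc=0x33 bytes_emitted=0
After char 1 ('c'=28): chars_in_quartet=2 acc=0xCDC bytes_emitted=0
After char 2 ('K'=10): chars_in_quartet=3 acc=0x3370A bytes_emitted=0
After char 3 ('v'=47): chars_in_quartet=4 acc=0xCDC2AF -> emit CD C2 AF, reset; bytes_emitted=3
After char 4 ('1'=53): chars_in_quartet=1 acc=0x35 bytes_emitted=3
After char 5 ('4'=56): chars_in_quartet=2 acc=0xD78 bytes_emitted=3
After char 6 ('4'=56): chars_in_quartet=3 acc=0x35E38 bytes_emitted=3
After char 7 ('C'=2): chars_in_quartet=4 acc=0xD78E02 -> emit D7 8E 02, reset; bytes_emitted=6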